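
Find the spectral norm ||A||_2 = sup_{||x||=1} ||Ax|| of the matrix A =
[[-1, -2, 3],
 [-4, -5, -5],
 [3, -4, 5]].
||A||_2 ≈ 8.8926 (= sqrt(largest eigenvalue of A^T A))

||A||_2 = sigma_max(A) = sqrt(lambda_max(A^T A)). Form the symmetric matrix M = A^T A =
[[26, 10, 32],
 [10, 45, -1],
 [32, -1, 59]].
Its characteristic polynomial (trace, sum of principal 2x2 minors, determinant of M give the coefficients) is
  p(λ) = det(λ I - M) = λ^3 - 130λ^2 + 4234λ - 16384.
No integer candidate from the rational root theorem (±divisors of 16384) is a root, so the roots are irrational. The cubic discriminant is Δ = 10449750512 > 0, so there are three distinct real roots. p(4) = -1464 and p(5) = 1661 have opposite signs, so a root lies in (4, 5); Newton's method refines it to λ ≈ 4.4592. p(46) = 636 and p(47) = -733 have opposite signs, so a root lies in (46, 47); Newton's method refines it to λ ≈ 46.4629. p(79) = -189 and p(80) = 2336 have opposite signs, so a root lies in (79, 80); Newton's method refines it to λ ≈ 79.0779. Check (Vieta): the three roots sum to 130, matching tr M = 130.
So the eigenvalues of A^T A are ≈ 4.4592, 46.4629, 79.0779 (all ≥ 0, as they must be for A^T A). The largest is λ_max ≈ 79.0779, hence ||A||_2 = sqrt(λ_max) ≈ 8.8926.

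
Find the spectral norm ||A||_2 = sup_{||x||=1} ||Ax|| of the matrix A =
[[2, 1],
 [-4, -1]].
||A||_2 = sqrt((22 + sqrt(468))/2) ≈ 4.6708 (= sqrt(largest eigenvalue of A^T A))

||A||_2 = sigma_max(A) = sqrt(lambda_max(A^T A)). Form the symmetric matrix M = A^T A =
[[20, 6],
 [6, 2]].
Its characteristic polynomial (trace, determinant of M give the coefficients) is
  p(λ) = det(λ I - M) = λ^2 - 22λ + 4.
For λ^2 - 22λ + 4 the discriminant is 468. It is nonnegative but not a perfect square, so the roots are real and irrational: λ = (22 ± sqrt(468))/2 ≈ 21.8167, 0.1833.
So the eigenvalues of A^T A are ≈ 0.1833, 21.8167 (all ≥ 0, as they must be for A^T A). The largest is λ_max = (22 + sqrt(468))/2 ≈ 21.8167, hence ||A||_2 = sqrt(λ_max) = sqrt((22 + sqrt(468))/2) ≈ 4.6708.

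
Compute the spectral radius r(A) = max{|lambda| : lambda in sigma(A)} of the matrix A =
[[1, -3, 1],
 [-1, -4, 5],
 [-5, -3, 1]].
r(A) ≈ 4.8479

The eigenvalues of A are the roots of its characteristic polynomial. With M = A (coefficients from the trace, the sum of principal 2x2 minors, and det A):
  p(λ) = det(λ I - M) = λ^3 + 2λ^2 + 10λ - 66.
No integer candidate from the rational root theorem (±divisors of 66) is a root, so the roots are irrational. The cubic discriminant is Δ = -142860 < 0, so there is one real root and a complex-conjugate pair. p(2) = -30 and p(3) = 9 have opposite signs, so a root lies in (2, 3); Newton's method refines it to λ ≈ 2.8082. Dividing out (λ - (2.8082)) leaves approximately λ^2 + 4.8082λ + 23.5025. For λ^2 + 4.8082λ + 23.5025 the discriminant is -70.891. It is negative, so the remaining roots are the complex-conjugate pair λ ≈ -2.4041 ± 4.2098i. Their product equals the constant term, so |λ|^2 ≈ 23.5025 and |λ| ≈ 4.8479.
Thus the eigenvalues (to 4 decimals) are 2.8082 (modulus 2.8082); -2.4041 ± 4.2098i (modulus 4.8479). The spectral radius is the largest modulus: r(A) ≈ 4.8479. (Cross-check: r(A) ≤ ||A||_2 ≈ 8.0766; equality holds whenever A is normal, though it can also hold for some non-normal A.)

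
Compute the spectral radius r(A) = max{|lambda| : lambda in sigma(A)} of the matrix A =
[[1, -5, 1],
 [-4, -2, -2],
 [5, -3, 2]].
r(A) ≈ 6.7073

The eigenvalues of A are the roots of its characteristic polynomial. With M = A (coefficients from the trace, the sum of principal 2x2 minors, and det A):
  p(λ) = det(λ I - M) = λ^3 - λ^2 - 35λ - 22.
No integer candidate from the rational root theorem (±divisors of 22) is a root, so the roots are irrational. The cubic discriminant is Δ = 145709 > 0, so there are three distinct real roots. p(-6) = -64 and p(-5) = 3 have opposite signs, so a root lies in (-6, -5); Newton's method refines it to λ ≈ -5.0589. p(-1) = 11 and p(0) = -22 have opposite signs, so a root lies in (-1, 0); Newton's method refines it to λ ≈ -0.6484. p(6) = -52 and p(7) = 27 have opposite signs, so a root lies in (6, 7); Newton's method refines it to λ ≈ 6.7073. Check (Vieta): the three roots sum to 1, matching tr M = 1.
Thus the eigenvalues (to 4 decimals) are -5.0589 (modulus 5.0589); -0.6484 (modulus 0.6484); 6.7073 (modulus 6.7073). The spectral radius is the largest modulus: r(A) ≈ 6.7073. (Cross-check: r(A) ≤ ||A||_2 ≈ 7.7166; equality holds whenever A is normal, though it can also hold for some non-normal A.)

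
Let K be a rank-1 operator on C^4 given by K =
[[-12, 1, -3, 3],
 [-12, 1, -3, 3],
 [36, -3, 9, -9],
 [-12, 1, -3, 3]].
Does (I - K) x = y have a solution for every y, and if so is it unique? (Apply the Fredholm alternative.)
(I - K) is singular (det(I - K) = 0, i.e. 1 ∈ sigma(K)). (I - K) x = y is solvable iff y ⊥ ker((I - K)^*) = span{(-12, 1, -3, 3)}, i.e. iff -12y_1 + y_2 - 3y_3 + 3y_4 = 0. When solvable, the solutions are x = y + c·(1, 1, -3, 1), c arbitrary (ker(I - K) = span{(1, 1, -3, 1)}, dimension 1).

K has rank 1, so it is an outer product K = u v^T: every row of K is a multiple of one row vector. Reading off the entries, u = (1, 1, -3, 1) and v = (-12, 1, -3, 3) (row i of K equals u_i·v^T). A rank-one matrix u v^T satisfies K u = u (v·u) and kills the (3)-dimensional subspace v^⊥, so its characteristic polynomial is lambda^3 (lambda - v·u) with v·u = tr K = 1. Hence the eigenvalues of I - K are 1 (multiplicity 3) and 1 - (1) = 0, so det(I - K) = 0. (Direct check: I - K =
[[13, -1, 3, -3],
 [12, 0, 3, -3],
 [-36, 3, -8, 9],
 [12, -1, 3, -2]]
has determinant 0.) So 1 is an eigenvalue of K and (I - K) is not invertible. The finite-dimensional Fredholm alternative says: either (I - K) is invertible, or ker(I - K) ≠ {0} and then range(I - K) = ker((I - K)^*)^⊥, with dim ker(I - K) = dim ker((I - K)^*). We are in the second case, so we need both kernels. Kernel of I - K: (I - K) u = u - u (v·u) = u - u = 0, so ker(I - K) = span{u} = span{(1, 1, -3, 1)} (it is exactly 1-dimensional because rank(I - K) = 3). Kernel of the adjoint: K is real, so (I - K)^* = I - K^T = I - v u^T, and (I - v u^T) v = v - v (u·v) = 0; hence ker((I - K)^*) = span{v} = span{(-12, 1, -3, 3)}. Therefore (I - K) x = y is solvable iff <y, v> = 0, i.e. iff -12y_1 + y_2 - 3y_3 + 3y_4 = 0. When this holds, K y = u (v·y) = 0, so (I - K) y = y and x = y is a particular solution; the full solution set is the line x = y + c·u = y + c·(1, 1, -3, 1), c ∈ C.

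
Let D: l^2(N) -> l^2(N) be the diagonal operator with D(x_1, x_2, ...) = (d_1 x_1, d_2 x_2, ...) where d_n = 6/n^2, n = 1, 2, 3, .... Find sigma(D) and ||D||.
sigma(D) = {6/n^2 : n ≥ 1} ∪ {0}; ||D|| = 6

A bounded diagonal operator on l^2 with diagonal entries d_n has spectrum equal to the closure of {d_n : n ≥ 1}: every d_n is an eigenvalue (with eigenvector e_n), so {d_n} ⊂ sigma(D); the spectrum is closed, so its closure is too; and for lambda not in the closure, (D - lambda I) has bounded inverse (the diagonal entries 1/(d_n - lambda) are bounded). For our sequence d_n = 6/n^2, n = 1, 2, 3, ...:
  - {d_n} = {6/n^2 : n ≥ 1}; the only limit point is 0
  - closure = {6/n^2 : n ≥ 1} ∪ {0}
For the norm: a diagonal operator has ||D|| = sup_n |d_n|. Here d_n = 6/n^2 is positive and decreasing, so sup_n |d_n| = d_1 = 6. So ||D|| = 6.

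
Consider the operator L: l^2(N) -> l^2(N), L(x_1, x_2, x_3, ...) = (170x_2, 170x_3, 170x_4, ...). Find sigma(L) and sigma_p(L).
sigma(L) = closed disk {z in C : |z| ≤ 170}; sigma_p(L) = open disk {z in C : |z| < 170}

Note L = 170·V where V is the unit left shift (V x)_k = x_{k+1}; so sigma(L) = 170·sigma(V) and ||L|| = 170||V||. ||L x||^2 = 28900sum_{k≥2} |x_k|^2 ≤ 28900||x||^2, with equality on {x : x_1 = 0}, so ||L|| = 170. For any lambda with |lambda| < 170, set r = lambda/170 (|r| < 1); the vector x = (1, r, r^2, ...) is in l^2 and satisfies L x = 170(r, r^2, ...) = lambda x, so lambda is an eigenvalue. On the boundary |lambda| = 170 the geometric series diverges, so no l^2 eigenvector exists, but these lambda lie in the approximate point spectrum. Hence sigma(L) is the closed disk of radius 170 and sigma_p(L) is the open disk.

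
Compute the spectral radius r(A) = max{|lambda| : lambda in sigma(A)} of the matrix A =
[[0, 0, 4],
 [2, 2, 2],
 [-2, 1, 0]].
r(A) ≈ 2.902

The eigenvalues of A are the roots of its characteristic polynomial. With M = A (coefficients from the trace, the sum of principal 2x2 minors, and det A):
  p(λ) = det(λ I - M) = λ^3 - 2λ^2 + 6λ - 24.
No integer candidate from the rational root theorem (±divisors of 24) is a root, so the roots are irrational. The cubic discriminant is Δ = -11856 < 0, so there is one real root and a complex-conjugate pair. p(2) = -12 and p(3) = 3 have opposite signs, so a root lies in (2, 3); Newton's method refines it to λ ≈ 2.8498. Dividing out (λ - (2.8498)) leaves approximately λ^2 + 0.8498λ + 8.4217. For λ^2 + 0.8498λ + 8.4217 the discriminant is -32.9647. It is negative, so the remaining roots are the complex-conjugate pair λ ≈ -0.4249 ± 2.8707i. Their product equals the constant term, so |λ|^2 ≈ 8.4217 and |λ| ≈ 2.902.
Thus the eigenvalues (to 4 decimals) are 2.8498 (modulus 2.8498); -0.4249 ± 2.8707i (modulus 2.902). The spectral radius is the largest modulus: r(A) ≈ 2.902. (Cross-check: r(A) ≤ ||A||_2 ≈ 4.7259; equality holds whenever A is normal, though it can also hold for some non-normal A.)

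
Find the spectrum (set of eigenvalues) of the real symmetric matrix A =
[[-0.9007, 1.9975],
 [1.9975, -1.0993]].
sigma(A) ≈ {-3, 1}

A is real symmetric, so its spectrum consists of real eigenvalues. Expanding the characteristic polynomial of the displayed matrix gives
  det(λ I - A) = p(λ) = λ^2 + (2)λ + (-3).
Solving p(λ) = 0 yields eigenvalues ≈ -3, 1. (A is shown rounded to 4 decimals, so these recover the underlying integer eigenvalues to within that precision.)
Verification: the trace of A = -2 equals the sum of eigenvalues -2, and det(A) ≈ -2.9999 matches the eigenvalue product -3.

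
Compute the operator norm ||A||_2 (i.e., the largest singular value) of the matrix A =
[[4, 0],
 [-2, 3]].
||A||_2 = sqrt((29 + sqrt(265))/2) ≈ 4.7581 (= sqrt(largest eigenvalue of A^T A))

||A||_2 = sigma_max(A) = sqrt(lambda_max(A^T A)). Form the symmetric matrix M = A^T A =
[[20, -6],
 [-6, 9]].
Its characteristic polynomial (trace, determinant of M give the coefficients) is
  p(λ) = det(λ I - M) = λ^2 - 29λ + 144.
For λ^2 - 29λ + 144 the discriminant is 265. It is nonnegative but not a perfect square, so the roots are real and irrational: λ = (29 ± sqrt(265))/2 ≈ 22.6394, 6.3606.
So the eigenvalues of A^T A are ≈ 6.3606, 22.6394 (all ≥ 0, as they must be for A^T A). The largest is λ_max = (29 + sqrt(265))/2 ≈ 22.6394, hence ||A||_2 = sqrt(λ_max) = sqrt((29 + sqrt(265))/2) ≈ 4.7581.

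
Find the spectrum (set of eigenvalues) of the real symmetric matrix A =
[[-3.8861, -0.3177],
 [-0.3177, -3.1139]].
sigma(A) ≈ {-4, -3}

A is real symmetric, so its spectrum consists of real eigenvalues. Expanding the characteristic polynomial of the displayed matrix gives
  det(λ I - A) = p(λ) = λ^2 + (7)λ + (12).
Solving p(λ) = 0 yields eigenvalues ≈ -4, -3. (A is shown rounded to 4 decimals, so these recover the underlying integer eigenvalues to within that precision.)
Verification: the trace of A = -7 equals the sum of eigenvalues -7, and det(A) ≈ 12.0000 matches the eigenvalue product 12.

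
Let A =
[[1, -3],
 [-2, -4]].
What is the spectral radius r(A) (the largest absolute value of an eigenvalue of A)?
r(A) = 5

The eigenvalues of A are the roots of its characteristic polynomial. With M = A (coefficients from the trace and determinant):
  p(λ) = det(λ I - M) = λ^2 + 3λ - 10.
For λ^2 + 3λ - 10 the discriminant is 49. It is a perfect square (7^2), so the roots are rational: λ = (-3 ± 7)/2 = 2, -5.
Thus the eigenvalues (to 4 decimals) are 2 (modulus 2); -5 (modulus 5). The spectral radius is the largest modulus: r(A) = 5. (Cross-check: r(A) ≤ ||A||_2 ≈ 5.1167; equality holds whenever A is normal, though it can also hold for some non-normal A.)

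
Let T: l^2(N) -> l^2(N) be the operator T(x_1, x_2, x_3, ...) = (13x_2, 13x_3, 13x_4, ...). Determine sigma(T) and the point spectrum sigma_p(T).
sigma(T) = closed disk {z in C : |z| ≤ 13}; sigma_p(T) = open disk {z in C : |z| < 13}

Note T = 13·V where V is the unit left shift (V x)_k = x_{k+1}; so sigma(T) = 13·sigma(V) and ||T|| = 13||V||. ||T x||^2 = 169sum_{k≥2} |x_k|^2 ≤ 169||x||^2, with equality on {x : x_1 = 0}, so ||T|| = 13. For any lambda with |lambda| < 13, set r = lambda/13 (|r| < 1); the vector x = (1, r, r^2, ...) is in l^2 and satisfies T x = 13(r, r^2, ...) = lambda x, so lambda is an eigenvalue. On the boundary |lambda| = 13 the geometric series diverges, so no l^2 eigenvector exists, but these lambda lie in the approximate point spectrum. Hence sigma(T) is the closed disk of radius 13 and sigma_p(T) is the open disk.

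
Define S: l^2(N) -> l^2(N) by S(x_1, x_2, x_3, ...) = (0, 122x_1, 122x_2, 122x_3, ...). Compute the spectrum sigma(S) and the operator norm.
sigma(S) = closed disk {z in C : |z| ≤ 122}; ||S|| = 122

Note S = 122·U where U is the unit right shift (U x)_k = x_{k-1} (with x_0 := 0); so ||S|| = 122||U|| and sigma(S) = 122·sigma(U). ||S x||^2 = sum_{k≥1} |122x_k|^2 = 14884||x||^2, so ||S|| = 122 and sigma(S) ⊂ {|z| ≤ 122}. For any |lambda| < 122, the equation (S - lambda I) x = 0 forces x_1 = 0, then 122x_k = lambda x_{k+1} ⇒ x = 0, so S has no eigenvalues. But (S - lambda I) is not surjective for |lambda| < 122: solving (S - lambda I) x = e_1 would require x_n proportional to (lambda/122)^(-n), which is not in l^2. So every |lambda| < 122 lies in the residual spectrum. The boundary |lambda| = 122 is in the approximate point spectrum (the spectrum is closed). Hence sigma(S) is the closed disk of radius 122.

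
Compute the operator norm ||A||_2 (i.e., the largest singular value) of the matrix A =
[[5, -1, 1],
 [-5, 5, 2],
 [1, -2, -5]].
||A||_2 ≈ 9.0298 (= sqrt(largest eigenvalue of A^T A))

||A||_2 = sigma_max(A) = sqrt(lambda_max(A^T A)). Form the symmetric matrix M = A^T A =
[[51, -32, -10],
 [-32, 30, 19],
 [-10, 19, 30]].
Its characteristic polynomial (trace, sum of principal 2x2 minors, determinant of M give the coefficients) is
  p(λ) = det(λ I - M) = λ^3 - 111λ^2 + 2475λ - 5929.
No integer candidate from the rational root theorem (±divisors of 5929) is a root, so the roots are irrational. The cubic discriminant is Δ = 10765470672 > 0, so there are three distinct real roots. p(2) = -1415 and p(3) = 524 have opposite signs, so a root lies in (2, 3); Newton's method refines it to λ ≈ 2.719. p(26) = 961 and p(27) = -340 have opposite signs, so a root lies in (26, 27); Newton's method refines it to λ ≈ 26.7432. p(81) = -2284 and p(82) = 2025 have opposite signs, so a root lies in (81, 82); Newton's method refines it to λ ≈ 81.5378. Check (Vieta): the three roots sum to 111, matching tr M = 111.
So the eigenvalues of A^T A are ≈ 2.719, 26.7432, 81.5378 (all ≥ 0, as they must be for A^T A). The largest is λ_max ≈ 81.5378, hence ||A||_2 = sqrt(λ_max) ≈ 9.0298.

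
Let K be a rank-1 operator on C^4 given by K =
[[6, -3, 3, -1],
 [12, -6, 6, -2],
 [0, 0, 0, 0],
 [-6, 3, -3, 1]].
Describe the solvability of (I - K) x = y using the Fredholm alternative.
(I - K) is singular (det(I - K) = 0, i.e. 1 ∈ sigma(K)). (I - K) x = y is solvable iff y ⊥ ker((I - K)^*) = span{(6, -3, 3, -1)}, i.e. iff 6y_1 - 3y_2 + 3y_3 - y_4 = 0. When solvable, the solutions are x = y + c·(1, 2, 0, -1), c arbitrary (ker(I - K) = span{(1, 2, 0, -1)}, dimension 1).

K has rank 1, so it is an outer product K = u v^T: every row of K is a multiple of one row vector. Reading off the entries, u = (1, 2, 0, -1) and v = (6, -3, 3, -1) (row i of K equals u_i·v^T). A rank-one matrix u v^T satisfies K u = u (v·u) and kills the (3)-dimensional subspace v^⊥, so its characteristic polynomial is lambda^3 (lambda - v·u) with v·u = tr K = 1. Hence the eigenvalues of I - K are 1 (multiplicity 3) and 1 - (1) = 0, so det(I - K) = 0. (Direct check: I - K =
[[-5, 3, -3, 1],
 [-12, 7, -6, 2],
 [0, 0, 1, 0],
 [6, -3, 3, 0]]
has determinant 0.) So 1 is an eigenvalue of K and (I - K) is not invertible. The finite-dimensional Fredholm alternative says: either (I - K) is invertible, or ker(I - K) ≠ {0} and then range(I - K) = ker((I - K)^*)^⊥, with dim ker(I - K) = dim ker((I - K)^*). We are in the second case, so we need both kernels. Kernel of I - K: (I - K) u = u - u (v·u) = u - u = 0, so ker(I - K) = span{u} = span{(1, 2, 0, -1)} (it is exactly 1-dimensional because rank(I - K) = 3). Kernel of the adjoint: K is real, so (I - K)^* = I - K^T = I - v u^T, and (I - v u^T) v = v - v (u·v) = 0; hence ker((I - K)^*) = span{v} = span{(6, -3, 3, -1)}. Therefore (I - K) x = y is solvable iff <y, v> = 0, i.e. iff 6y_1 - 3y_2 + 3y_3 - y_4 = 0. When this holds, K y = u (v·y) = 0, so (I - K) y = y and x = y is a particular solution; the full solution set is the line x = y + c·u = y + c·(1, 2, 0, -1), c ∈ C.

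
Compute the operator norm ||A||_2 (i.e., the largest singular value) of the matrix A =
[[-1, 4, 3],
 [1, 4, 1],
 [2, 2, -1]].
||A||_2 = sqrt((53 + sqrt(1009))/2) ≈ 6.5102 (= sqrt(largest eigenvalue of A^T A))

||A||_2 = sigma_max(A) = sqrt(lambda_max(A^T A)). Form the symmetric matrix M = A^T A =
[[6, 4, -4],
 [4, 36, 14],
 [-4, 14, 11]].
Its characteristic polynomial (trace, sum of principal 2x2 minors, determinant of M give the coefficients) is
  p(λ) = det(λ I - M) = λ^3 - 53λ^2 + 450λ.
The constant term is 0, so λ = 0 is a root. Dividing out λ leaves p(λ) = λ(λ^2 - 53λ + 450). For λ^2 - 53λ + 450 the discriminant is 1009. It is nonnegative but not a perfect square, so the roots are real and irrational: λ = (53 ± sqrt(1009))/2 ≈ 42.3824, 10.6176.
So the eigenvalues of A^T A are ≈ 0, 10.6176, 42.3824 (all ≥ 0, as they must be for A^T A). The largest is λ_max = (53 + sqrt(1009))/2 ≈ 42.3824, hence ||A||_2 = sqrt(λ_max) = sqrt((53 + sqrt(1009))/2) ≈ 6.5102.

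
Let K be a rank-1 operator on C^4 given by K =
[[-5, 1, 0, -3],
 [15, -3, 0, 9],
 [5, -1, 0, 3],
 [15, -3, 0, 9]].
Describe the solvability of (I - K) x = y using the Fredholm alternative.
(I - K) is singular (det(I - K) = 0, i.e. 1 ∈ sigma(K)). (I - K) x = y is solvable iff y ⊥ ker((I - K)^*) = span{(-5, 1, 0, -3)}, i.e. iff -5y_1 + y_2 - 3y_4 = 0. When solvable, the solutions are x = y + c·(1, -3, -1, -3), c arbitrary (ker(I - K) = span{(1, -3, -1, -3)}, dimension 1).

K has rank 1, so it is an outer product K = u v^T: every row of K is a multiple of one row vector. Reading off the entries, u = (1, -3, -1, -3) and v = (-5, 1, 0, -3) (row i of K equals u_i·v^T). A rank-one matrix u v^T satisfies K u = u (v·u) and kills the (3)-dimensional subspace v^⊥, so its characteristic polynomial is lambda^3 (lambda - v·u) with v·u = tr K = 1. Hence the eigenvalues of I - K are 1 (multiplicity 3) and 1 - (1) = 0, so det(I - K) = 0. (Direct check: I - K =
[[6, -1, 0, 3],
 [-15, 4, 0, -9],
 [-5, 1, 1, -3],
 [-15, 3, 0, -8]]
has determinant 0.) So 1 is an eigenvalue of K and (I - K) is not invertible. The finite-dimensional Fredholm alternative says: either (I - K) is invertible, or ker(I - K) ≠ {0} and then range(I - K) = ker((I - K)^*)^⊥, with dim ker(I - K) = dim ker((I - K)^*). We are in the second case, so we need both kernels. Kernel of I - K: (I - K) u = u - u (v·u) = u - u = 0, so ker(I - K) = span{u} = span{(1, -3, -1, -3)} (it is exactly 1-dimensional because rank(I - K) = 3). Kernel of the adjoint: K is real, so (I - K)^* = I - K^T = I - v u^T, and (I - v u^T) v = v - v (u·v) = 0; hence ker((I - K)^*) = span{v} = span{(-5, 1, 0, -3)}. Therefore (I - K) x = y is solvable iff <y, v> = 0, i.e. iff -5y_1 + y_2 - 3y_4 = 0. When this holds, K y = u (v·y) = 0, so (I - K) y = y and x = y is a particular solution; the full solution set is the line x = y + c·u = y + c·(1, -3, -1, -3), c ∈ C.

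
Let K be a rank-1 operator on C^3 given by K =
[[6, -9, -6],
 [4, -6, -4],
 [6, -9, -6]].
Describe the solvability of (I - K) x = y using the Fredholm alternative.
(I - K) is invertible (det(I - K) = 7 ≠ 0), so for every y in C^3 the equation (I - K) x = y has a unique solution.

K has rank 1, so it is an outer product K = u v^T: every row of K is a multiple of one row vector. Reading off the entries, u = (3, 2, 3) and v = (2, -3, -2) (row i of K equals u_i·v^T). A rank-one matrix u v^T satisfies K u = u (v·u) and kills the (2)-dimensional subspace v^⊥, so its characteristic polynomial is lambda^2 (lambda - v·u) with v·u = tr K = -6. Hence the eigenvalues of I - K are 1 (multiplicity 2) and 1 - (-6) = 7, so det(I - K) = 7. (Direct check: I - K =
[[-5, 9, 6],
 [-4, 7, 4],
 [-6, 9, 7]]
has determinant 7.) The finite-dimensional Fredholm alternative says: either (I - K) is invertible, or ker(I - K) ≠ {0} and then range(I - K) = ker((I - K)^*)^⊥, with dim ker(I - K) = dim ker((I - K)^*). Since det(I - K) ≠ 0, 1 is not an eigenvalue of K and ker(I - K) = {0}, so we are in the first case: for every y there is a unique x = (I - K)^(-1) y. Explicitly, by the Sherman–Morrison formula, (I - u v^T)^(-1) = I + u v^T/(1 - v·u), i.e. (I - K)^(-1) = I + K/(7).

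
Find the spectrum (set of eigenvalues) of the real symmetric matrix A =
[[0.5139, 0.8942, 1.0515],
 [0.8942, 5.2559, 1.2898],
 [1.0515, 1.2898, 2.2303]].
sigma(A) ≈ {0, 2, 6}

A is real symmetric, so its spectrum consists of real eigenvalues. Expanding the characteristic polynomial of the displayed matrix gives
  det(λ I - A) = p(λ) = λ^3 + (-8)λ^2 + (12)λ + (0).
Solving p(λ) = 0 yields eigenvalues ≈ 0, 2, 6. (A is shown rounded to 4 decimals, so these recover the underlying integer eigenvalues to within that precision.)
Verification: the trace of A = 8 equals the sum of eigenvalues 8, and det(A) ≈ 0.0001 matches the eigenvalue product 0.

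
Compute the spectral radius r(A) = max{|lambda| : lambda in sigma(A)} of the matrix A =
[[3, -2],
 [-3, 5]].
r(A) = (8 + sqrt(28))/2 ≈ 6.6458

The eigenvalues of A are the roots of its characteristic polynomial. With M = A (coefficients from the trace and determinant):
  p(λ) = det(λ I - M) = λ^2 - 8λ + 9.
For λ^2 - 8λ + 9 the discriminant is 28. It is nonnegative but not a perfect square, so the roots are real and irrational: λ = (8 ± sqrt(28))/2 ≈ 6.6458, 1.3542.
Thus the eigenvalues (to 4 decimals) are 6.6458 (modulus 6.6458); 1.3542 (modulus 1.3542). The spectral radius is the largest modulus: r(A) = (8 + sqrt(28))/2 ≈ 6.6458. (Cross-check: r(A) ≤ ||A||_2 ≈ 6.7237; equality holds whenever A is normal, though it can also hold for some non-normal A.)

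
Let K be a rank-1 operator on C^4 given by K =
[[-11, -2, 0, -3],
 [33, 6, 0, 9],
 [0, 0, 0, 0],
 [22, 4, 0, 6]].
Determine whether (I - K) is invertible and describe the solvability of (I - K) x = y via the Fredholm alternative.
(I - K) is singular (det(I - K) = 0, i.e. 1 ∈ sigma(K)). (I - K) x = y is solvable iff y ⊥ ker((I - K)^*) = span{(-11, -2, 0, -3)}, i.e. iff -11y_1 - 2y_2 - 3y_4 = 0. When solvable, the solutions are x = y + c·(1, -3, 0, -2), c arbitrary (ker(I - K) = span{(1, -3, 0, -2)}, dimension 1).

K has rank 1, so it is an outer product K = u v^T: every row of K is a multiple of one row vector. Reading off the entries, u = (1, -3, 0, -2) and v = (-11, -2, 0, -3) (row i of K equals u_i·v^T). A rank-one matrix u v^T satisfies K u = u (v·u) and kills the (3)-dimensional subspace v^⊥, so its characteristic polynomial is lambda^3 (lambda - v·u) with v·u = tr K = 1. Hence the eigenvalues of I - K are 1 (multiplicity 3) and 1 - (1) = 0, so det(I - K) = 0. (Direct check: I - K =
[[12, 2, 0, 3],
 [-33, -5, 0, -9],
 [0, 0, 1, 0],
 [-22, -4, 0, -5]]
has determinant 0.) So 1 is an eigenvalue of K and (I - K) is not invertible. The finite-dimensional Fredholm alternative says: either (I - K) is invertible, or ker(I - K) ≠ {0} and then range(I - K) = ker((I - K)^*)^⊥, with dim ker(I - K) = dim ker((I - K)^*). We are in the second case, so we need both kernels. Kernel of I - K: (I - K) u = u - u (v·u) = u - u = 0, so ker(I - K) = span{u} = span{(1, -3, 0, -2)} (it is exactly 1-dimensional because rank(I - K) = 3). Kernel of the adjoint: K is real, so (I - K)^* = I - K^T = I - v u^T, and (I - v u^T) v = v - v (u·v) = 0; hence ker((I - K)^*) = span{v} = span{(-11, -2, 0, -3)}. Therefore (I - K) x = y is solvable iff <y, v> = 0, i.e. iff -11y_1 - 2y_2 - 3y_4 = 0. When this holds, K y = u (v·y) = 0, so (I - K) y = y and x = y is a particular solution; the full solution set is the line x = y + c·u = y + c·(1, -3, 0, -2), c ∈ C.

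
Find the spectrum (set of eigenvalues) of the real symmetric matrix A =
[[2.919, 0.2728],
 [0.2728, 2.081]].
sigma(A) ≈ {2, 3}

A is real symmetric, so its spectrum consists of real eigenvalues. Expanding the characteristic polynomial of the displayed matrix gives
  det(λ I - A) = p(λ) = λ^2 + (-5)λ + (6).
Solving p(λ) = 0 yields eigenvalues ≈ 2, 3. (A is shown rounded to 4 decimals, so these recover the underlying integer eigenvalues to within that precision.)
Verification: the trace of A = 5 equals the sum of eigenvalues 5, and det(A) ≈ 6.0000 matches the eigenvalue product 6.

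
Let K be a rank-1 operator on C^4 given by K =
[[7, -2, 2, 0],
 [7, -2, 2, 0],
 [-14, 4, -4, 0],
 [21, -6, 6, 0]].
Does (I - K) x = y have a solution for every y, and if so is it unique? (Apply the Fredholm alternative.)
(I - K) is singular (det(I - K) = 0, i.e. 1 ∈ sigma(K)). (I - K) x = y is solvable iff y ⊥ ker((I - K)^*) = span{(7, -2, 2, 0)}, i.e. iff 7y_1 - 2y_2 + 2y_3 = 0. When solvable, the solutions are x = y + c·(1, 1, -2, 3), c arbitrary (ker(I - K) = span{(1, 1, -2, 3)}, dimension 1).

K has rank 1, so it is an outer product K = u v^T: every row of K is a multiple of one row vector. Reading off the entries, u = (1, 1, -2, 3) and v = (7, -2, 2, 0) (row i of K equals u_i·v^T). A rank-one matrix u v^T satisfies K u = u (v·u) and kills the (3)-dimensional subspace v^⊥, so its characteristic polynomial is lambda^3 (lambda - v·u) with v·u = tr K = 1. Hence the eigenvalues of I - K are 1 (multiplicity 3) and 1 - (1) = 0, so det(I - K) = 0. (Direct check: I - K =
[[-6, 2, -2, 0],
 [-7, 3, -2, 0],
 [14, -4, 5, 0],
 [-21, 6, -6, 1]]
has determinant 0.) So 1 is an eigenvalue of K and (I - K) is not invertible. The finite-dimensional Fredholm alternative says: either (I - K) is invertible, or ker(I - K) ≠ {0} and then range(I - K) = ker((I - K)^*)^⊥, with dim ker(I - K) = dim ker((I - K)^*). We are in the second case, so we need both kernels. Kernel of I - K: (I - K) u = u - u (v·u) = u - u = 0, so ker(I - K) = span{u} = span{(1, 1, -2, 3)} (it is exactly 1-dimensional because rank(I - K) = 3). Kernel of the adjoint: K is real, so (I - K)^* = I - K^T = I - v u^T, and (I - v u^T) v = v - v (u·v) = 0; hence ker((I - K)^*) = span{v} = span{(7, -2, 2, 0)}. Therefore (I - K) x = y is solvable iff <y, v> = 0, i.e. iff 7y_1 - 2y_2 + 2y_3 = 0. When this holds, K y = u (v·y) = 0, so (I - K) y = y and x = y is a particular solution; the full solution set is the line x = y + c·u = y + c·(1, 1, -2, 3), c ∈ C.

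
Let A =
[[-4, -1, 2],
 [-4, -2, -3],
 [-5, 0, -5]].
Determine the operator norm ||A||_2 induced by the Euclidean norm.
||A||_2 ≈ 8.9422 (= sqrt(largest eigenvalue of A^T A))

||A||_2 = sigma_max(A) = sqrt(lambda_max(A^T A)). Form the symmetric matrix M = A^T A =
[[57, 12, 29],
 [12, 5, 4],
 [29, 4, 38]].
Its characteristic polynomial (trace, sum of principal 2x2 minors, determinant of M give the coefficients) is
  p(λ) = det(λ I - M) = λ^3 - 100λ^2 + 1640λ - 3025.
No integer candidate from the rational root theorem (±divisors of 3025) is a root, so the roots are irrational. The cubic discriminant is Δ = 5834957125 > 0, so there are three distinct real roots. p(2) = -137 and p(3) = 1022 have opposite signs, so a root lies in (2, 3); Newton's method refines it to λ ≈ 2.1103. p(17) = 868 and p(18) = -73 have opposite signs, so a root lies in (17, 18); Newton's method refines it to λ ≈ 17.9259. p(79) = -4526 and p(80) = 175 have opposite signs, so a root lies in (79, 80); Newton's method refines it to λ ≈ 79.9638. Check (Vieta): the three roots sum to 100, matching tr M = 100.
So the eigenvalues of A^T A are ≈ 2.1103, 17.9259, 79.9638 (all ≥ 0, as they must be for A^T A). The largest is λ_max ≈ 79.9638, hence ||A||_2 = sqrt(λ_max) ≈ 8.9422.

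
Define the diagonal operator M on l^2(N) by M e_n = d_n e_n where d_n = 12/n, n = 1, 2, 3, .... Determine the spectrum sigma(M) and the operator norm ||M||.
sigma(M) = {12/n : n ≥ 1} ∪ {0}; ||M|| = 12

A bounded diagonal operator on l^2 with diagonal entries d_n has spectrum equal to the closure of {d_n : n ≥ 1}: every d_n is an eigenvalue (with eigenvector e_n), so {d_n} ⊂ sigma(M); the spectrum is closed, so its closure is too; and for lambda not in the closure, (M - lambda I) has bounded inverse (the diagonal entries 1/(d_n - lambda) are bounded). For our sequence d_n = 12/n, n = 1, 2, 3, ...:
  - {d_n} = {12/n : n ≥ 1}; the only limit point is 0
  - closure = {12/n : n ≥ 1} ∪ {0}
For the norm: a diagonal operator has ||M|| = sup_n |d_n|. Here d_n = 12/n is positive and decreasing, so sup_n |d_n| = d_1 = 12. So ||M|| = 12.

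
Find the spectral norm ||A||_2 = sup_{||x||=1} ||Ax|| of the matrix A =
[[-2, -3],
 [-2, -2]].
||A||_2 = sqrt((21 + sqrt(425))/2) ≈ 4.5616 (= sqrt(largest eigenvalue of A^T A))

||A||_2 = sigma_max(A) = sqrt(lambda_max(A^T A)). Form the symmetric matrix M = A^T A =
[[8, 10],
 [10, 13]].
Its characteristic polynomial (trace, determinant of M give the coefficients) is
  p(λ) = det(λ I - M) = λ^2 - 21λ + 4.
For λ^2 - 21λ + 4 the discriminant is 425. It is nonnegative but not a perfect square, so the roots are real and irrational: λ = (21 ± sqrt(425))/2 ≈ 20.8078, 0.1922.
So the eigenvalues of A^T A are ≈ 0.1922, 20.8078 (all ≥ 0, as they must be for A^T A). The largest is λ_max = (21 + sqrt(425))/2 ≈ 20.8078, hence ||A||_2 = sqrt(λ_max) = sqrt((21 + sqrt(425))/2) ≈ 4.5616.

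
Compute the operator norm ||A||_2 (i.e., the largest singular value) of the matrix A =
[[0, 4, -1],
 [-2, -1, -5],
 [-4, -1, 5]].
||A||_2 ≈ 7.4021 (= sqrt(largest eigenvalue of A^T A))

||A||_2 = sigma_max(A) = sqrt(lambda_max(A^T A)). Form the symmetric matrix M = A^T A =
[[20, 6, -10],
 [6, 18, -4],
 [-10, -4, 51]].
Its characteristic polynomial (trace, sum of principal 2x2 minors, determinant of M give the coefficients) is
  p(λ) = det(λ I - M) = λ^3 - 89λ^2 + 2146λ - 14884.
No integer candidate from the rational root theorem (±divisors of 14884) is a root, so the roots are irrational. The cubic discriminant is Δ = 163822324 > 0, so there are three distinct real roots. p(12) = -220 and p(13) = 170 have opposite signs, so a root lies in (12, 13); Newton's method refines it to λ ≈ 12.5312. p(21) = 194 and p(22) = -100 have opposite signs, so a root lies in (21, 22); Newton's method refines it to λ ≈ 21.6779. p(54) = -1060 and p(55) = 296 have opposite signs, so a root lies in (54, 55); Newton's method refines it to λ ≈ 54.7908. Check (Vieta): the three roots sum to 89, matching tr M = 89.
So the eigenvalues of A^T A are ≈ 12.5312, 21.6779, 54.7908 (all ≥ 0, as they must be for A^T A). The largest is λ_max ≈ 54.7908, hence ||A||_2 = sqrt(λ_max) ≈ 7.4021.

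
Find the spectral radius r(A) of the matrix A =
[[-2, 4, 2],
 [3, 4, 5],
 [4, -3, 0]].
r(A) = (2 + sqrt(56))/2 ≈ 4.7417

The eigenvalues of A are the roots of its characteristic polynomial. With M = A (coefficients from the trace, the sum of principal 2x2 minors, and det A):
  p(λ) = det(λ I - M) = λ^3 - 2λ^2 - 13λ.
The constant term is 0, so λ = 0 is a root. Dividing out λ leaves p(λ) = λ(λ^2 - 2λ - 13). For λ^2 - 2λ - 13 the discriminant is 56. It is nonnegative but not a perfect square, so the roots are real and irrational: λ = (2 ± sqrt(56))/2 ≈ 4.7417, -2.7417.
Thus the eigenvalues (to 4 decimals) are 4.7417 (modulus 4.7417); -2.7417 (modulus 2.7417); 0 (modulus 0). The spectral radius is the largest modulus: r(A) = (2 + sqrt(56))/2 ≈ 4.7417. (Cross-check: r(A) ≤ ||A||_2 ≈ 7.9782; equality holds whenever A is normal, though it can also hold for some non-normal A.)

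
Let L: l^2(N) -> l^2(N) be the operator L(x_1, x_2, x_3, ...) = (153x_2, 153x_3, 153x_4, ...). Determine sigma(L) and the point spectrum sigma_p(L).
sigma(L) = closed disk {z in C : |z| ≤ 153}; sigma_p(L) = open disk {z in C : |z| < 153}

Note L = 153·V where V is the unit left shift (V x)_k = x_{k+1}; so sigma(L) = 153·sigma(V) and ||L|| = 153||V||. ||L x||^2 = 23409sum_{k≥2} |x_k|^2 ≤ 23409||x||^2, with equality on {x : x_1 = 0}, so ||L|| = 153. For any lambda with |lambda| < 153, set r = lambda/153 (|r| < 1); the vector x = (1, r, r^2, ...) is in l^2 and satisfies L x = 153(r, r^2, ...) = lambda x, so lambda is an eigenvalue. On the boundary |lambda| = 153 the geometric series diverges, so no l^2 eigenvector exists, but these lambda lie in the approximate point spectrum. Hence sigma(L) is the closed disk of radius 153 and sigma_p(L) is the open disk.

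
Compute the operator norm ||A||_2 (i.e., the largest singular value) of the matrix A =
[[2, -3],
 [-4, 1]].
||A||_2 = sqrt((30 + sqrt(500))/2) ≈ 5.1167 (= sqrt(largest eigenvalue of A^T A))

||A||_2 = sigma_max(A) = sqrt(lambda_max(A^T A)). Form the symmetric matrix M = A^T A =
[[20, -10],
 [-10, 10]].
Its characteristic polynomial (trace, determinant of M give the coefficients) is
  p(λ) = det(λ I - M) = λ^2 - 30λ + 100.
For λ^2 - 30λ + 100 the discriminant is 500. It is nonnegative but not a perfect square, so the roots are real and irrational: λ = (30 ± sqrt(500))/2 ≈ 26.1803, 3.8197.
So the eigenvalues of A^T A are ≈ 3.8197, 26.1803 (all ≥ 0, as they must be for A^T A). The largest is λ_max = (30 + sqrt(500))/2 ≈ 26.1803, hence ||A||_2 = sqrt(λ_max) = sqrt((30 + sqrt(500))/2) ≈ 5.1167.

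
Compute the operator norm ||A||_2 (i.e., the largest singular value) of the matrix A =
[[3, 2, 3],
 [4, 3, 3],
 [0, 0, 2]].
||A||_2 ≈ 7.5499 (= sqrt(largest eigenvalue of A^T A))

||A||_2 = sigma_max(A) = sqrt(lambda_max(A^T A)). Form the symmetric matrix M = A^T A =
[[25, 18, 21],
 [18, 13, 15],
 [21, 15, 22]].
Its characteristic polynomial (trace, sum of principal 2x2 minors, determinant of M give the coefficients) is
  p(λ) = det(λ I - M) = λ^3 - 60λ^2 + 171λ - 4.
No integer candidate from the rational root theorem (±divisors of 4) is a root, so the roots are irrational. The cubic discriminant is Δ = 82549044 > 0, so there are three distinct real roots. p(0) = -4 and p(1) = 108 have opposite signs, so a root lies in (0, 1); Newton's method refines it to λ ≈ 0.0236. p(2) = 106 and p(3) = -4 have opposite signs, so a root lies in (2, 3); Newton's method refines it to λ ≈ 2.9751. p(57) = -4 and p(58) = 3186 have opposite signs, so a root lies in (57, 58); Newton's method refines it to λ ≈ 57.0013. Check (Vieta): the three roots sum to 60, matching tr M = 60.
So the eigenvalues of A^T A are ≈ 0.0236, 2.9751, 57.0013 (all ≥ 0, as they must be for A^T A). The largest is λ_max ≈ 57.0013, hence ||A||_2 = sqrt(λ_max) ≈ 7.5499.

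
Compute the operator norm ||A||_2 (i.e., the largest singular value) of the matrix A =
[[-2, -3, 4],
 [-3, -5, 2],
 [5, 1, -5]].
||A||_2 ≈ 10.085 (= sqrt(largest eigenvalue of A^T A))

||A||_2 = sigma_max(A) = sqrt(lambda_max(A^T A)). Form the symmetric matrix M = A^T A =
[[38, 26, -39],
 [26, 35, -27],
 [-39, -27, 45]].
Its characteristic polynomial (trace, sum of principal 2x2 minors, determinant of M give the coefficients) is
  p(λ) = det(λ I - M) = λ^3 - 118λ^2 + 1689λ - 3249.
No integer candidate from the rational root theorem (±divisors of 3249) is a root, so the roots are irrational. The cubic discriminant is Δ = 10466027793 > 0, so there are three distinct real roots. p(2) = -335 and p(3) = 783 have opposite signs, so a root lies in (2, 3); Newton's method refines it to λ ≈ 2.2797. p(14) = 13 and p(15) = -1089 have opposite signs, so a root lies in (14, 15); Newton's method refines it to λ ≈ 14.0126. p(101) = -6077 and p(102) = 2565 have opposite signs, so a root lies in (101, 102); Newton's method refines it to λ ≈ 101.7077. Check (Vieta): the three roots sum to 118, matching tr M = 118.
So the eigenvalues of A^T A are ≈ 2.2797, 14.0126, 101.7077 (all ≥ 0, as they must be for A^T A). The largest is λ_max ≈ 101.7077, hence ||A||_2 = sqrt(λ_max) ≈ 10.085.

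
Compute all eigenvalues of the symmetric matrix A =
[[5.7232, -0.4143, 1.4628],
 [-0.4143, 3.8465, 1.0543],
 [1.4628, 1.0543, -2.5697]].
sigma(A) ≈ {-3, 4, 6}

A is real symmetric, so its spectrum consists of real eigenvalues. Expanding the characteristic polynomial of the displayed matrix gives
  det(λ I - A) = p(λ) = λ^3 + (-7)λ^2 + (-6)λ + (72).
Solving p(λ) = 0 yields eigenvalues ≈ -3, 4, 6. (A is shown rounded to 4 decimals, so these recover the underlying integer eigenvalues to within that precision.)
Verification: the trace of A = 7 equals the sum of eigenvalues 7, and det(A) ≈ -71.9992 matches the eigenvalue product -72.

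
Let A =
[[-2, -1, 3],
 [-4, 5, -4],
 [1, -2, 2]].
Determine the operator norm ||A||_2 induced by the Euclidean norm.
||A||_2 ≈ 8.2244 (= sqrt(largest eigenvalue of A^T A))

||A||_2 = sigma_max(A) = sqrt(lambda_max(A^T A)). Form the symmetric matrix M = A^T A =
[[21, -20, 12],
 [-20, 30, -27],
 [12, -27, 29]].
Its characteristic polynomial (trace, sum of principal 2x2 minors, determinant of M give the coefficients) is
  p(λ) = det(λ I - M) = λ^3 - 80λ^2 + 836λ - 1.
No integer candidate from the rational root theorem (±divisors of 1) is a root, so the roots are irrational. The cubic discriminant is Δ = 2134981989 > 0, so there are three distinct real roots. p(0) = -1 and p(1) = 756 have opposite signs, so a root lies in (0, 1); Newton's method refines it to λ ≈ 0.0012. p(12) = 239 and p(13) = -456 have opposite signs, so a root lies in (12, 13); Newton's method refines it to λ ≈ 12.358. p(67) = -2346 and p(68) = 1359 have opposite signs, so a root lies in (67, 68); Newton's method refines it to λ ≈ 67.6408. Check (Vieta): the three roots sum to 80, matching tr M = 80.
So the eigenvalues of A^T A are ≈ 0.0012, 12.358, 67.6408 (all ≥ 0, as they must be for A^T A). The largest is λ_max ≈ 67.6408, hence ||A||_2 = sqrt(λ_max) ≈ 8.2244.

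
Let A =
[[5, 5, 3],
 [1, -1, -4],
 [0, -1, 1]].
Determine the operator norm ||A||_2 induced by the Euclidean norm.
||A||_2 ≈ 7.8915 (= sqrt(largest eigenvalue of A^T A))

||A||_2 = sigma_max(A) = sqrt(lambda_max(A^T A)). Form the symmetric matrix M = A^T A =
[[26, 24, 11],
 [24, 27, 18],
 [11, 18, 26]].
Its characteristic polynomial (trace, sum of principal 2x2 minors, determinant of M give the coefficients) is
  p(λ) = det(λ I - M) = λ^3 - 79λ^2 + 1059λ - 1089.
No integer candidate from the rational root theorem (±divisors of 1089) is a root, so the roots are irrational. The cubic discriminant is Δ = 1708794576 > 0, so there are three distinct real roots. p(1) = -108 and p(2) = 721 have opposite signs, so a root lies in (1, 2); Newton's method refines it to λ ≈ 1.1207. p(15) = 396 and p(16) = -273 have opposite signs, so a root lies in (15, 16); Newton's method refines it to λ ≈ 15.6035. p(62) = -779 and p(63) = 2124 have opposite signs, so a root lies in (62, 63); Newton's method refines it to λ ≈ 62.2758. Check (Vieta): the three roots sum to 79, matching tr M = 79.
So the eigenvalues of A^T A are ≈ 1.1207, 15.6035, 62.2758 (all ≥ 0, as they must be for A^T A). The largest is λ_max ≈ 62.2758, hence ||A||_2 = sqrt(λ_max) ≈ 7.8915.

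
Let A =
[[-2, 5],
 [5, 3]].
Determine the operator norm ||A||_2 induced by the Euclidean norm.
||A||_2 = sqrt((63 + sqrt(125))/2) ≈ 6.0902 (= sqrt(largest eigenvalue of A^T A))

||A||_2 = sigma_max(A) = sqrt(lambda_max(A^T A)). Form the symmetric matrix M = A^T A =
[[29, 5],
 [5, 34]].
Its characteristic polynomial (trace, determinant of M give the coefficients) is
  p(λ) = det(λ I - M) = λ^2 - 63λ + 961.
For λ^2 - 63λ + 961 the discriminant is 125. It is nonnegative but not a perfect square, so the roots are real and irrational: λ = (63 ± sqrt(125))/2 ≈ 37.0902, 25.9098.
So the eigenvalues of A^T A are ≈ 25.9098, 37.0902 (all ≥ 0, as they must be for A^T A). The largest is λ_max = (63 + sqrt(125))/2 ≈ 37.0902, hence ||A||_2 = sqrt(λ_max) = sqrt((63 + sqrt(125))/2) ≈ 6.0902.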